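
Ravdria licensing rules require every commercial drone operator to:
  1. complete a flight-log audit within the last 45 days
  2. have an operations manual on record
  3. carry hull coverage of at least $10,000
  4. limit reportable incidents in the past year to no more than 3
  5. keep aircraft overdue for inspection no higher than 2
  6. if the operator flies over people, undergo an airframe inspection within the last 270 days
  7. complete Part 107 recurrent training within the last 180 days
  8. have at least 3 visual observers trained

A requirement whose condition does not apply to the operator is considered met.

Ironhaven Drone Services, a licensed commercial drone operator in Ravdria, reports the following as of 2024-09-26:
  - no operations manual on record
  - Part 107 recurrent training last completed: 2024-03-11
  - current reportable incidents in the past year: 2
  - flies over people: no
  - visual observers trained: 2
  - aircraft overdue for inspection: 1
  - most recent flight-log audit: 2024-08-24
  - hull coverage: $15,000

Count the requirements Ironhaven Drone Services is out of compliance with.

1. flight-log audit 33 days ago vs limit 45 → met
2. operations manual absent → not met
3. hull coverage $15,000 ≥ $10,000 → met
4. reportable incidents in the past year 2 ≤ 3 → met
5. aircraft overdue for inspection 1 ≤ 2 → met
6. condition 'flies over people' does not hold → requirement n/a → met
7. Part 107 recurrent training 199 days ago vs limit 180 → not met
8. visual observers trained 2 < 3 → not met
Not met: 3 of 8

3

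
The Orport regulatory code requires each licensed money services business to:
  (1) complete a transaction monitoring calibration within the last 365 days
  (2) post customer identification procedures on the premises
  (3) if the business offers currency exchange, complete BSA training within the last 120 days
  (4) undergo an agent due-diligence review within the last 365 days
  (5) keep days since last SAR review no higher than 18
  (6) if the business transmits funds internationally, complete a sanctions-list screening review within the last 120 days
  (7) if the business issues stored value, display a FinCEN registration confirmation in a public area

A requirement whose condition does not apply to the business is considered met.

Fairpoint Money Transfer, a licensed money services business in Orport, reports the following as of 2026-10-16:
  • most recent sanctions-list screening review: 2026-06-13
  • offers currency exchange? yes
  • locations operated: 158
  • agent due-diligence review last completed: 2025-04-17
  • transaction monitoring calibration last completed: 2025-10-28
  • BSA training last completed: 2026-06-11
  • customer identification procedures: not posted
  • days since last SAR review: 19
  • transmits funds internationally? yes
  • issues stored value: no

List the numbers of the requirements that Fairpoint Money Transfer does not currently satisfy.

2, 3, 4, 5, 6

1. transaction monitoring calibration 353 days ago vs limit 365 → met
2. customer identification procedures absent → not met
3. condition 'offers currency exchange' holds; BSA training 127 days ago vs limit 120 → not met
4. agent due-diligence review 547 days ago vs limit 365 → not met
5. days since last SAR review 19 > 18 → not met
6. condition 'transmits funds internationally' holds; sanctions-list screening review 125 days ago vs limit 120 → not met
7. condition 'issues stored value' does not hold → requirement n/a → met
Not met: 2, 3, 4, 5, 6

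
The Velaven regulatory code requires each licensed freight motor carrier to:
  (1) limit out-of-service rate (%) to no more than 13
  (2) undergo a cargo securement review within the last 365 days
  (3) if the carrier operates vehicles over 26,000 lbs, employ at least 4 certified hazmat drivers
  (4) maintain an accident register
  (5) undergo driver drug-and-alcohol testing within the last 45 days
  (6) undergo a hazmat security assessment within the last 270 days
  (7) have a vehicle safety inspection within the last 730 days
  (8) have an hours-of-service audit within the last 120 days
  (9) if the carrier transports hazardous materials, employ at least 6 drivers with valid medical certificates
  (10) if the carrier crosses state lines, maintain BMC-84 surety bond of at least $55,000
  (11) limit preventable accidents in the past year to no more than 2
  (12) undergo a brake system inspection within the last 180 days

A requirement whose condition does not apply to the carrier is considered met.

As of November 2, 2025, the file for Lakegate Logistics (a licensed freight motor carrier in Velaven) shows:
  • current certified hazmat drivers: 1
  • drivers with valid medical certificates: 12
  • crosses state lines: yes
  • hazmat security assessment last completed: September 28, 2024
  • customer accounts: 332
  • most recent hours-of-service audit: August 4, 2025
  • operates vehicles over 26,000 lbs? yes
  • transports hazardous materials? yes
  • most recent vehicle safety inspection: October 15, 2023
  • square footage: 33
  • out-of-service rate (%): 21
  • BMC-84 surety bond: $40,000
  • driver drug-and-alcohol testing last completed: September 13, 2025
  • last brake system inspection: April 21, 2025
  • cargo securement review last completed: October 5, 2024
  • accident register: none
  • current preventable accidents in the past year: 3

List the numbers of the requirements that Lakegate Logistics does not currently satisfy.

1, 2, 3, 4, 5, 6, 7, 10, 11, 12

1. out-of-service rate (%) 21 > 13 → not met
2. cargo securement review 393 days ago vs limit 365 → not met
3. condition 'operates vehicles over 26,000 lbs' holds; certified hazmat drivers 1 < 4 → not met
4. accident register absent → not met
5. driver drug-and-alcohol testing 50 days ago vs limit 45 → not met
6. hazmat security assessment 400 days ago vs limit 270 → not met
7. vehicle safety inspection 749 days ago vs limit 730 → not met
8. hours-of-service audit 90 days ago vs limit 120 → met
9. condition 'transports hazardous materials' holds; drivers with valid medical certificates 12 ≥ 6 → met
10. condition 'crosses state lines' holds; BMC-84 surety bond $40,000 < $55,000 → not met
11. preventable accidents in the past year 3 > 2 → not met
12. brake system inspection 195 days ago vs limit 180 → not met
Not met: 1, 2, 3, 4, 5, 6, 7, 10, 11, 12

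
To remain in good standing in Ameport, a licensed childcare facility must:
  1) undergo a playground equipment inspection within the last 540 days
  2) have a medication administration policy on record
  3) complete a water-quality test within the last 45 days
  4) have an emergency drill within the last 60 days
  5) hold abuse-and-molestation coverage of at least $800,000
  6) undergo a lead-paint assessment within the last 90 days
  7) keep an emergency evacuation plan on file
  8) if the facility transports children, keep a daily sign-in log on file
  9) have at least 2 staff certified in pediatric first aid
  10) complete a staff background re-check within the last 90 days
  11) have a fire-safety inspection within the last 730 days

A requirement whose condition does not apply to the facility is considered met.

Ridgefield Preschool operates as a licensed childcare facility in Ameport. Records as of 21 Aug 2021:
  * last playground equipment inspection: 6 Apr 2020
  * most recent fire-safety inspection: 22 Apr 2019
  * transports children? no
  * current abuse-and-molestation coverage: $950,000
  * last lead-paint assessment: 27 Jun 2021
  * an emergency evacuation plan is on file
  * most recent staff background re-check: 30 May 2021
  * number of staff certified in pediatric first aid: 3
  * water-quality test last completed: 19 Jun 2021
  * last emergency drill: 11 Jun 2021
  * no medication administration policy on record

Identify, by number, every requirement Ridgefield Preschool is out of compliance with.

2, 3, 4, 11

1. playground equipment inspection 502 days ago vs limit 540 → met
2. medication administration policy absent → not met
3. water-quality test 63 days ago vs limit 45 → not met
4. emergency drill 71 days ago vs limit 60 → not met
5. abuse-and-molestation coverage $950,000 ≥ $800,000 → met
6. lead-paint assessment 55 days ago vs limit 90 → met
7. emergency evacuation plan present → met
8. condition 'transports children' does not hold → requirement n/a → met
9. staff certified in pediatric first aid 3 ≥ 2 → met
10. staff background re-check 83 days ago vs limit 90 → met
11. fire-safety inspection 852 days ago vs limit 730 → not met
Not met: 2, 3, 4, 11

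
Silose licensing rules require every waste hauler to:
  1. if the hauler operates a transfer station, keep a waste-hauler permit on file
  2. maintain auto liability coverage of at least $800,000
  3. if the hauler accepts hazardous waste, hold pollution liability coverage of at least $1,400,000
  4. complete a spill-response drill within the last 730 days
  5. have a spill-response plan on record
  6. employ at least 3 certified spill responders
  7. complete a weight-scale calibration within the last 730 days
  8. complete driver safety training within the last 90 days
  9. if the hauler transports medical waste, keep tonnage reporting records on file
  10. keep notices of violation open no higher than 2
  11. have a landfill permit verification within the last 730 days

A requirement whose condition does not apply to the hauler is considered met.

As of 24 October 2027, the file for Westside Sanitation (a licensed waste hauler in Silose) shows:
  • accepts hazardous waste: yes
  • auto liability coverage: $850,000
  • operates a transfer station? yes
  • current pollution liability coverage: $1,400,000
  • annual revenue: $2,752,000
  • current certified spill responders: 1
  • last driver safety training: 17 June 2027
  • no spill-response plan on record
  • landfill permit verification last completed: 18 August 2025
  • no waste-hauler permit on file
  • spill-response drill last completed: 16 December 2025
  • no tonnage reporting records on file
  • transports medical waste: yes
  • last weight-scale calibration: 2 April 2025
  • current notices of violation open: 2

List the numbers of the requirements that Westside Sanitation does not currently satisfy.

1. condition 'operates a transfer station' holds; waste-hauler permit absent → not met
2. auto liability coverage $850,000 ≥ $800,000 → met
3. condition 'accepts hazardous waste' holds; pollution liability coverage $1,400,000 ≥ $1,400,000 → met
4. spill-response drill 677 days ago vs limit 730 → met
5. spill-response plan absent → not met
6. certified spill responders 1 < 3 → not met
7. weight-scale calibration 935 days ago vs limit 730 → not met
8. driver safety training 129 days ago vs limit 90 → not met
9. condition 'transports medical waste' holds; tonnage reporting records absent → not met
10. notices of violation open 2 ≤ 2 → met
11. landfill permit verification 797 days ago vs limit 730 → not met
Not met: 1, 5, 6, 7, 8, 9, 11

1, 5, 6, 7, 8, 9, 11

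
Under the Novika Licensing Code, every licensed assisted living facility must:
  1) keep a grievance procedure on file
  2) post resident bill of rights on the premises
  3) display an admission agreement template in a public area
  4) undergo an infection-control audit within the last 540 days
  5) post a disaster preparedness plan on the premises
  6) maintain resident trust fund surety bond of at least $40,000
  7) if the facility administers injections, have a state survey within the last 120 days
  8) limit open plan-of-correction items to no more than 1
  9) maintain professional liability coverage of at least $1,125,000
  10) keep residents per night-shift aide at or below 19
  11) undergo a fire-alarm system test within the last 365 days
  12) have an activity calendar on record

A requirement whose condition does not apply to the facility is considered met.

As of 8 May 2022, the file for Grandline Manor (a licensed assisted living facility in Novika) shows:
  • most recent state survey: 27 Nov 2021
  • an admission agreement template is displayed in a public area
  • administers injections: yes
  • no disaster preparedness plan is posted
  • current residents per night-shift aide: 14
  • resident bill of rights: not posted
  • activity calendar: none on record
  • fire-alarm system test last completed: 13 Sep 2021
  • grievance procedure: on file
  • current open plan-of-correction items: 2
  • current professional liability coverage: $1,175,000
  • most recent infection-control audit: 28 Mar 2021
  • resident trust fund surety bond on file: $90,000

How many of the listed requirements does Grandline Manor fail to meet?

5

1. grievance procedure present → met
2. resident bill of rights absent → not met
3. admission agreement template present → met
4. infection-control audit 406 days ago vs limit 540 → met
5. disaster preparedness plan absent → not met
6. resident trust fund surety bond $90,000 ≥ $40,000 → met
7. condition 'administers injections' holds; state survey 162 days ago vs limit 120 → not met
8. open plan-of-correction items 2 > 1 → not met
9. professional liability coverage $1,175,000 ≥ $1,125,000 → met
10. residents per night-shift aide 14 ≤ 19 → met
11. fire-alarm system test 237 days ago vs limit 365 → met
12. activity calendar absent → not met
Not met: 5 of 12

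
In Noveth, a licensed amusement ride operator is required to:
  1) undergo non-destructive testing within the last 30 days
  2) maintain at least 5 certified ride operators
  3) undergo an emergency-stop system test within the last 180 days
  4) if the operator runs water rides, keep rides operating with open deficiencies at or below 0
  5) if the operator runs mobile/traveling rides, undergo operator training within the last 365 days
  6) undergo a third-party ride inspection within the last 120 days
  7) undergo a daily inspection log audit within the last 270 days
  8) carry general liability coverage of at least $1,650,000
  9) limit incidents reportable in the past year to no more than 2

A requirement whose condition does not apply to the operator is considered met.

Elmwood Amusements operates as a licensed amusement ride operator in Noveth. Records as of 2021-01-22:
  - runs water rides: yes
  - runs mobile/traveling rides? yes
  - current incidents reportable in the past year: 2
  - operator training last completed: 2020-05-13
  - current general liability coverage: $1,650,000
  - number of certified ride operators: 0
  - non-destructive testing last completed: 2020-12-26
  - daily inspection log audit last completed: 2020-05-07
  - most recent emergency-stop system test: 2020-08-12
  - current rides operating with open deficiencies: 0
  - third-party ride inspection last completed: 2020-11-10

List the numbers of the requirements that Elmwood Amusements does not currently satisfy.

1. non-destructive testing 27 days ago vs limit 30 → met
2. certified ride operators 0 < 5 → not met
3. emergency-stop system test 163 days ago vs limit 180 → met
4. condition 'runs water rides' holds; rides operating with open deficiencies 0 ≤ 0 → met
5. condition 'runs mobile/traveling rides' holds; operator training 254 days ago vs limit 365 → met
6. third-party ride inspection 73 days ago vs limit 120 → met
7. daily inspection log audit 260 days ago vs limit 270 → met
8. general liability coverage $1,650,000 ≥ $1,650,000 → met
9. incidents reportable in the past year 2 ≤ 2 → met
Not met: 2

2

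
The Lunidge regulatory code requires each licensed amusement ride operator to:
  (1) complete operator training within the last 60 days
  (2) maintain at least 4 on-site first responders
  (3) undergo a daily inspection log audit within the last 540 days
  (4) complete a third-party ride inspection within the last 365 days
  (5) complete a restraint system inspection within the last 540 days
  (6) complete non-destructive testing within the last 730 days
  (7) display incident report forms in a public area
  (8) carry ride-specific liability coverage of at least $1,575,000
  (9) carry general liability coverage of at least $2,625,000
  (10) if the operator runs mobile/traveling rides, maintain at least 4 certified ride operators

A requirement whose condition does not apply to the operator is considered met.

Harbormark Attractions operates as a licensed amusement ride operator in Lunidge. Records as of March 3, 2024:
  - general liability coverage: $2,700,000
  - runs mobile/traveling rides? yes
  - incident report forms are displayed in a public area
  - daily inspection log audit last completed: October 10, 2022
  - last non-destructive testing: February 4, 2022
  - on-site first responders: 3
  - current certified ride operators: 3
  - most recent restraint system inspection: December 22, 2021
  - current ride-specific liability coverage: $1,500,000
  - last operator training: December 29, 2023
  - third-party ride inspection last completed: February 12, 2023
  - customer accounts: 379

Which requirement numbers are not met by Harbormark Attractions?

1, 2, 4, 5, 6, 8, 10

1. operator training 65 days ago vs limit 60 → not met
2. on-site first responders 3 < 4 → not met
3. daily inspection log audit 510 days ago vs limit 540 → met
4. third-party ride inspection 385 days ago vs limit 365 → not met
5. restraint system inspection 802 days ago vs limit 540 → not met
6. non-destructive testing 758 days ago vs limit 730 → not met
7. incident report forms present → met
8. ride-specific liability coverage $1,500,000 < $1,575,000 → not met
9. general liability coverage $2,700,000 ≥ $2,625,000 → met
10. condition 'runs mobile/traveling rides' holds; certified ride operators 3 < 4 → not met
Not met: 1, 2, 4, 5, 6, 8, 10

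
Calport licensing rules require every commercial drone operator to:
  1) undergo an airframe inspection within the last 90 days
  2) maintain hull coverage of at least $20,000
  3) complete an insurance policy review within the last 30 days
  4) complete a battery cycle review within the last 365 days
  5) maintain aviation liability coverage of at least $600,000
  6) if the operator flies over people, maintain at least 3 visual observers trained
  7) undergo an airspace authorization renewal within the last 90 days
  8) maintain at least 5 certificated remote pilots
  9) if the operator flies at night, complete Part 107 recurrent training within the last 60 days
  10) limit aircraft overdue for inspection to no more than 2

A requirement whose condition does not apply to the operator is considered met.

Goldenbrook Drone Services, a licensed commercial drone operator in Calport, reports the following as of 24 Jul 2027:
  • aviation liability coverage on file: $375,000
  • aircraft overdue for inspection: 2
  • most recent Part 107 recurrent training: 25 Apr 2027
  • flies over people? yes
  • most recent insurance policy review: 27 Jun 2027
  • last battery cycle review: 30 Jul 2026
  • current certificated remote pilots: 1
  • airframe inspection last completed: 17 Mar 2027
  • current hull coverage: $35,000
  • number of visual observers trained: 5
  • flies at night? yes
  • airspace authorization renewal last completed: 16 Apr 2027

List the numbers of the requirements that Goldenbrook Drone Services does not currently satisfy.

1, 5, 7, 8, 9

1. airframe inspection 129 days ago vs limit 90 → not met
2. hull coverage $35,000 ≥ $20,000 → met
3. insurance policy review 27 days ago vs limit 30 → met
4. battery cycle review 359 days ago vs limit 365 → met
5. aviation liability coverage $375,000 < $600,000 → not met
6. condition 'flies over people' holds; visual observers trained 5 ≥ 3 → met
7. airspace authorization renewal 99 days ago vs limit 90 → not met
8. certificated remote pilots 1 < 5 → not met
9. condition 'flies at night' holds; Part 107 recurrent training 90 days ago vs limit 60 → not met
10. aircraft overdue for inspection 2 ≤ 2 → met
Not met: 1, 5, 7, 8, 9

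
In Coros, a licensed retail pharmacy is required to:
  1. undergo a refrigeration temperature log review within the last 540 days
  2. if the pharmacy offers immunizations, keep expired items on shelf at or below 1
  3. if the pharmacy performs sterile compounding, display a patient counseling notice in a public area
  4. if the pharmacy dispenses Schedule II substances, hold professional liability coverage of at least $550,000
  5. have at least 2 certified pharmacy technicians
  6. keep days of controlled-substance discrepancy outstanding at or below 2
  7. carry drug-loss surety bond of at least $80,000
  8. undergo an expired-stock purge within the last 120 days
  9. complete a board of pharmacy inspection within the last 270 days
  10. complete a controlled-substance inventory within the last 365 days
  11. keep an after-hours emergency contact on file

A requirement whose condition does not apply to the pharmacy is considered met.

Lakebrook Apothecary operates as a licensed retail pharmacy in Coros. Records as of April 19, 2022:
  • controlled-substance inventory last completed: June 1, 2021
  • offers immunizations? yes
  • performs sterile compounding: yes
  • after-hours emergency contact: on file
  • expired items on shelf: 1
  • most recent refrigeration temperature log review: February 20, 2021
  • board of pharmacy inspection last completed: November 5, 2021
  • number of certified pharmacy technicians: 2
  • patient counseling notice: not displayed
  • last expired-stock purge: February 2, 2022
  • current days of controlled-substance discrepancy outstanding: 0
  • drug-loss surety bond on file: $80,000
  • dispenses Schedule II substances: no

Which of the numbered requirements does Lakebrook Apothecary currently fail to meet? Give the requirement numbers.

1. refrigeration temperature log review 423 days ago vs limit 540 → met
2. condition 'offers immunizations' holds; expired items on shelf 1 ≤ 1 → met
3. condition 'performs sterile compounding' holds; patient counseling notice absent → not met
4. condition 'dispenses Schedule II substances' does not hold → requirement n/a → met
5. certified pharmacy technicians 2 ≥ 2 → met
6. days of controlled-substance discrepancy outstanding 0 ≤ 2 → met
7. drug-loss surety bond $80,000 ≥ $80,000 → met
8. expired-stock purge 76 days ago vs limit 120 → met
9. board of pharmacy inspection 165 days ago vs limit 270 → met
10. controlled-substance inventory 322 days ago vs limit 365 → met
11. after-hours emergency contact present → met
Not met: 3

3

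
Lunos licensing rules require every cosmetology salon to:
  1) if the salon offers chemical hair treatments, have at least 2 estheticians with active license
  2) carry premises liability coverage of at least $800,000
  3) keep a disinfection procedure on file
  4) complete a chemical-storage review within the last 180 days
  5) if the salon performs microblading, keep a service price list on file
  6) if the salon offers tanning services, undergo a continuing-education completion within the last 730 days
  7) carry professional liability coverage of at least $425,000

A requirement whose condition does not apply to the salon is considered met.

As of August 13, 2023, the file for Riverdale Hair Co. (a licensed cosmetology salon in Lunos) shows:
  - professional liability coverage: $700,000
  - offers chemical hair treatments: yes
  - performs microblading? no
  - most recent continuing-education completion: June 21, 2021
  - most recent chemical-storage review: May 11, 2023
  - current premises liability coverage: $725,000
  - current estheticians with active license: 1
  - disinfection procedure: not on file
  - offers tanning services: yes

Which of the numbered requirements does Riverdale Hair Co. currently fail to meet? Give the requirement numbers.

1, 2, 3, 6

1. condition 'offers chemical hair treatments' holds; estheticians with active license 1 < 2 → not met
2. premises liability coverage $725,000 < $800,000 → not met
3. disinfection procedure absent → not met
4. chemical-storage review 94 days ago vs limit 180 → met
5. condition 'performs microblading' does not hold → requirement n/a → met
6. condition 'offers tanning services' holds; continuing-education completion 783 days ago vs limit 730 → not met
7. professional liability coverage $700,000 ≥ $425,000 → met
Not met: 1, 2, 3, 6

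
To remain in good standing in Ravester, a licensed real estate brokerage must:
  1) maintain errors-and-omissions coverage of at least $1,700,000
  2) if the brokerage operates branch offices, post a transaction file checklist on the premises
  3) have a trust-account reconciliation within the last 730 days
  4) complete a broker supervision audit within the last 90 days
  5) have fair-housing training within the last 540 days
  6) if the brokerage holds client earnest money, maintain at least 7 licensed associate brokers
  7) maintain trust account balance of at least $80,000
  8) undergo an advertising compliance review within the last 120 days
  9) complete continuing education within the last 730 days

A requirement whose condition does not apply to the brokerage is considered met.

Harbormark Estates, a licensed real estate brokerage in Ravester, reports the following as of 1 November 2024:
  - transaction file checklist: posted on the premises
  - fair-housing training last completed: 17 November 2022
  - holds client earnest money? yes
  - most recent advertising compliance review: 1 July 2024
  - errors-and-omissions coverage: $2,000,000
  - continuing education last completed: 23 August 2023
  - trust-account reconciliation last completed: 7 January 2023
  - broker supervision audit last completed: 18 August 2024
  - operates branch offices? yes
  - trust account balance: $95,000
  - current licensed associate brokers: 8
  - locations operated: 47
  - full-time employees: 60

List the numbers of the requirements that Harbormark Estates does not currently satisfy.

5, 8

1. errors-and-omissions coverage $2,000,000 ≥ $1,700,000 → met
2. condition 'operates branch offices' holds; transaction file checklist present → met
3. trust-account reconciliation 664 days ago vs limit 730 → met
4. broker supervision audit 75 days ago vs limit 90 → met
5. fair-housing training 715 days ago vs limit 540 → not met
6. condition 'holds client earnest money' holds; licensed associate brokers 8 ≥ 7 → met
7. trust account balance $95,000 ≥ $80,000 → met
8. advertising compliance review 123 days ago vs limit 120 → not met
9. continuing education 436 days ago vs limit 730 → met
Not met: 5, 8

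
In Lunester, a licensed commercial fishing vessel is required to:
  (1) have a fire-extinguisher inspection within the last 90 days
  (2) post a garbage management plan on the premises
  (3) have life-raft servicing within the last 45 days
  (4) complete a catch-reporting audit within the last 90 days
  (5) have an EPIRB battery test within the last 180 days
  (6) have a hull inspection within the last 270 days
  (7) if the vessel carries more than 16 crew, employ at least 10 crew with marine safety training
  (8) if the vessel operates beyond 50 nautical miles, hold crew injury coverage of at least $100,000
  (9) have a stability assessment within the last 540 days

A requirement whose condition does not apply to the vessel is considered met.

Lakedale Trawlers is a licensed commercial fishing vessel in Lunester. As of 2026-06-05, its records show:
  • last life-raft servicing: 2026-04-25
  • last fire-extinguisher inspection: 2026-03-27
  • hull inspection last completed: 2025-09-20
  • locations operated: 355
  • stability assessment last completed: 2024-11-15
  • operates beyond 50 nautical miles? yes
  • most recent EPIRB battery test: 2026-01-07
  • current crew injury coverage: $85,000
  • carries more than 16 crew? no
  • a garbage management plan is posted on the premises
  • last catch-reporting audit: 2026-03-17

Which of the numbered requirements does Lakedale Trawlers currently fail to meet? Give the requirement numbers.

8, 9

1. fire-extinguisher inspection 70 days ago vs limit 90 → met
2. garbage management plan present → met
3. life-raft servicing 41 days ago vs limit 45 → met
4. catch-reporting audit 80 days ago vs limit 90 → met
5. EPIRB battery test 149 days ago vs limit 180 → met
6. hull inspection 258 days ago vs limit 270 → met
7. condition 'carries more than 16 crew' does not hold → requirement n/a → met
8. condition 'operates beyond 50 nautical miles' holds; crew injury coverage $85,000 < $100,000 → not met
9. stability assessment 567 days ago vs limit 540 → not met
Not met: 8, 9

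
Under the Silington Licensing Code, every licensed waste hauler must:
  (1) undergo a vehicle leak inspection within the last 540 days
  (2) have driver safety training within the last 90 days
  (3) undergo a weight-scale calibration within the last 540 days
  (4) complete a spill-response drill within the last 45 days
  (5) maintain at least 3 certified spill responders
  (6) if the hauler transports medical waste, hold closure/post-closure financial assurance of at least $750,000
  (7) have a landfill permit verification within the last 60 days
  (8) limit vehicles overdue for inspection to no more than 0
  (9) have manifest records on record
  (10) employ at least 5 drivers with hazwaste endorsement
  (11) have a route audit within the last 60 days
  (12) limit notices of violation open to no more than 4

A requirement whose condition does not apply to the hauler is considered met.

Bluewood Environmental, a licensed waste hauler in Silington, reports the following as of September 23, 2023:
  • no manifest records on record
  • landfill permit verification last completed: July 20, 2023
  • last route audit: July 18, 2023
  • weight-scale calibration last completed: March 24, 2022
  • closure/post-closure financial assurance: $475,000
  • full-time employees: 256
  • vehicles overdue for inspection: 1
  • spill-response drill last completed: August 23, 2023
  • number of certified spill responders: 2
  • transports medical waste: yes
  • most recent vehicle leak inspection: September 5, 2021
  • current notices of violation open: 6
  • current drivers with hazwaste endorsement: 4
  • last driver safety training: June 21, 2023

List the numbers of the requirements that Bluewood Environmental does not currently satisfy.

1, 2, 3, 5, 6, 7, 8, 9, 10, 11, 12

1. vehicle leak inspection 748 days ago vs limit 540 → not met
2. driver safety training 94 days ago vs limit 90 → not met
3. weight-scale calibration 548 days ago vs limit 540 → not met
4. spill-response drill 31 days ago vs limit 45 → met
5. certified spill responders 2 < 3 → not met
6. condition 'transports medical waste' holds; closure/post-closure financial assurance $475,000 < $750,000 → not met
7. landfill permit verification 65 days ago vs limit 60 → not met
8. vehicles overdue for inspection 1 > 0 → not met
9. manifest records absent → not met
10. drivers with hazwaste endorsement 4 < 5 → not met
11. route audit 67 days ago vs limit 60 → not met
12. notices of violation open 6 > 4 → not met
Not met: 1, 2, 3, 5, 6, 7, 8, 9, 10, 11, 12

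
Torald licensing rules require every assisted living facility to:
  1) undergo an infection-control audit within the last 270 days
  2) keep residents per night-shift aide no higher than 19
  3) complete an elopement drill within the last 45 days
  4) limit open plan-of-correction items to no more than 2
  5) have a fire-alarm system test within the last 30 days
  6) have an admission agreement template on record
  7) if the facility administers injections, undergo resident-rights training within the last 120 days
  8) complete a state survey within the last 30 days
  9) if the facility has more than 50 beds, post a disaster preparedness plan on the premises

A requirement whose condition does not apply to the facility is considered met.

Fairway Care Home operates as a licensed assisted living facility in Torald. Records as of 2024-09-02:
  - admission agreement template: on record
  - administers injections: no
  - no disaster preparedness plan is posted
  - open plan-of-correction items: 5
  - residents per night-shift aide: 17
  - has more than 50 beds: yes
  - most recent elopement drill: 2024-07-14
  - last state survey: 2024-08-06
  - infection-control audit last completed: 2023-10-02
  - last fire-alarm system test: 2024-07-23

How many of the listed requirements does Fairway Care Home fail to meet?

1. infection-control audit 336 days ago vs limit 270 → not met
2. residents per night-shift aide 17 ≤ 19 → met
3. elopement drill 50 days ago vs limit 45 → not met
4. open plan-of-correction items 5 > 2 → not met
5. fire-alarm system test 41 days ago vs limit 30 → not met
6. admission agreement template present → met
7. condition 'administers injections' does not hold → requirement n/a → met
8. state survey 27 days ago vs limit 30 → met
9. condition 'has more than 50 beds' holds; disaster preparedness plan absent → not met
Not met: 5 of 9

5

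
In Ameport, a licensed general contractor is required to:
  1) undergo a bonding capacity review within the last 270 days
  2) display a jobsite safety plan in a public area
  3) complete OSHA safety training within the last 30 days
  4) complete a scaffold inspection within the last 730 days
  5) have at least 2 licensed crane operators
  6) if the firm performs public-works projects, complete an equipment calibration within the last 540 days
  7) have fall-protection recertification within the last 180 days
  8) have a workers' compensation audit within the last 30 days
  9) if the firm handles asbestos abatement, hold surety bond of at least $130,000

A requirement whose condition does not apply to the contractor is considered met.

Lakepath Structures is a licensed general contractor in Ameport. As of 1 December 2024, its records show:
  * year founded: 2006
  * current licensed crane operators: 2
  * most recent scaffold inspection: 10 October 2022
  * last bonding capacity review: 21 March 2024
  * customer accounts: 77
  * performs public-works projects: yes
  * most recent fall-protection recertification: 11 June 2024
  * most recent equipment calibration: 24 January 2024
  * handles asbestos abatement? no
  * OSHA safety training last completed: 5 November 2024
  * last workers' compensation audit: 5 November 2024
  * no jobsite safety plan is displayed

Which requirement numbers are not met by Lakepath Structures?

2, 4

1. bonding capacity review 255 days ago vs limit 270 → met
2. jobsite safety plan absent → not met
3. OSHA safety training 26 days ago vs limit 30 → met
4. scaffold inspection 783 days ago vs limit 730 → not met
5. licensed crane operators 2 ≥ 2 → met
6. condition 'performs public-works projects' holds; equipment calibration 312 days ago vs limit 540 → met
7. fall-protection recertification 173 days ago vs limit 180 → met
8. workers' compensation audit 26 days ago vs limit 30 → met
9. condition 'handles asbestos abatement' does not hold → requirement n/a → met
Not met: 2, 4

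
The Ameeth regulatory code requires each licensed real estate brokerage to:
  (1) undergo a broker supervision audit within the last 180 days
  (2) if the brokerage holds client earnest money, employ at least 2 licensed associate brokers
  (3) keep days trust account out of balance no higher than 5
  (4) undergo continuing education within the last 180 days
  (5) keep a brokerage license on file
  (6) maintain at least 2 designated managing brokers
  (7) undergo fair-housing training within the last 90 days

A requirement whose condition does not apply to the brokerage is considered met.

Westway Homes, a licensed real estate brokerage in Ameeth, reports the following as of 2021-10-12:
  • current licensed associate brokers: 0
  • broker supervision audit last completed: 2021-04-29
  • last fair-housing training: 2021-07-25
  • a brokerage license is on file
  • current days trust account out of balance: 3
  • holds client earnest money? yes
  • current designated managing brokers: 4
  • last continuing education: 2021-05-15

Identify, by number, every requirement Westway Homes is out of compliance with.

1. broker supervision audit 166 days ago vs limit 180 → met
2. condition 'holds client earnest money' holds; licensed associate brokers 0 < 2 → not met
3. days trust account out of balance 3 ≤ 5 → met
4. continuing education 150 days ago vs limit 180 → met
5. brokerage license present → met
6. designated managing brokers 4 ≥ 2 → met
7. fair-housing training 79 days ago vs limit 90 → met
Not met: 2

2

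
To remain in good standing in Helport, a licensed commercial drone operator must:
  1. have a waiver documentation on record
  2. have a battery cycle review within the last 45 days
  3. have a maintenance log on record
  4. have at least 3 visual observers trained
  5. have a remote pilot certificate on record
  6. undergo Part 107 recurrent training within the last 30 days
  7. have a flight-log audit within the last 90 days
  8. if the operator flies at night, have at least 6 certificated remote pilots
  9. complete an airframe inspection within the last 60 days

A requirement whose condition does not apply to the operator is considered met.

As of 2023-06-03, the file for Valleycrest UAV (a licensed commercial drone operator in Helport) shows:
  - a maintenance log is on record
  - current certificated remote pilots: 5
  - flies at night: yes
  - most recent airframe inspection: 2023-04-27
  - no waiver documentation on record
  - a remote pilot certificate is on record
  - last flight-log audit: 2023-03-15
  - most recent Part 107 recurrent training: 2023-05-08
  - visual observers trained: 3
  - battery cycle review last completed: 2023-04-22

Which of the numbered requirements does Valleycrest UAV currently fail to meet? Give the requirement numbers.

1, 8

1. waiver documentation absent → not met
2. battery cycle review 42 days ago vs limit 45 → met
3. maintenance log present → met
4. visual observers trained 3 ≥ 3 → met
5. remote pilot certificate present → met
6. Part 107 recurrent training 26 days ago vs limit 30 → met
7. flight-log audit 80 days ago vs limit 90 → met
8. condition 'flies at night' holds; certificated remote pilots 5 < 6 → not met
9. airframe inspection 37 days ago vs limit 60 → met
Not met: 1, 8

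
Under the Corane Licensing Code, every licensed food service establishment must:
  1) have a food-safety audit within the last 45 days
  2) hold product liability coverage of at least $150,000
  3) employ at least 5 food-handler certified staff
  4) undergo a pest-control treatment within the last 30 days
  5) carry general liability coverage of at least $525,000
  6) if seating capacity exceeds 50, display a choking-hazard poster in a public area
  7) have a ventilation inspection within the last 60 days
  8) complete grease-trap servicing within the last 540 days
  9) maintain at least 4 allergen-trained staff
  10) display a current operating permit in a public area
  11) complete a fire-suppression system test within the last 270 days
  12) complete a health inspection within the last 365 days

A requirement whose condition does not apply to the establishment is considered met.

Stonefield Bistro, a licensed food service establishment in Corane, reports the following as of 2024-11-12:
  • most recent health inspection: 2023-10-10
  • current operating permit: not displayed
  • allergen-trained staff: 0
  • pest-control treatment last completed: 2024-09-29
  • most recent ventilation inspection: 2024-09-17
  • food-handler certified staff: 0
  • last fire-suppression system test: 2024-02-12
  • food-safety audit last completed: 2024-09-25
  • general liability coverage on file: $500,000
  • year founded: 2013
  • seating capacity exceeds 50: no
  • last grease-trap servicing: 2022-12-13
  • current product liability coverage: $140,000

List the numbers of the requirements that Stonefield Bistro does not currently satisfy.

1. food-safety audit 48 days ago vs limit 45 → not met
2. product liability coverage $140,000 < $150,000 → not met
3. food-handler certified staff 0 < 5 → not met
4. pest-control treatment 44 days ago vs limit 30 → not met
5. general liability coverage $500,000 < $525,000 → not met
6. condition 'seating capacity exceeds 50' does not hold → requirement n/a → met
7. ventilation inspection 56 days ago vs limit 60 → met
8. grease-trap servicing 700 days ago vs limit 540 → not met
9. allergen-trained staff 0 < 4 → not met
10. current operating permit absent → not met
11. fire-suppression system test 274 days ago vs limit 270 → not met
12. health inspection 399 days ago vs limit 365 → not met
Not met: 1, 2, 3, 4, 5, 8, 9, 10, 11, 12

1, 2, 3, 4, 5, 8, 9, 10, 11, 12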